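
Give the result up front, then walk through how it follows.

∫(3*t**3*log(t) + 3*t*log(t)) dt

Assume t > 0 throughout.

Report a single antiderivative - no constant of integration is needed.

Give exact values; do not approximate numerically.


The answer is 3*t**4*log(t)/4 - 3*t**4/16 + 3*t**2*log(t)/2 - 3*t**2/4.
Step 1. Rewrite: now ∫(3*t*log(t)) dt + ∫(3*t**3*log(t)) dt.
Step 2. Integrate ∫(3*t*log(t)) dt by parts with u = log(t), dv = (3*t) dt, so v = 3*t**2/2 [assuming t > 0]: now 3*t**2*log(t)/2 + ∫(-3*t/2) dt + ∫(3*t**3*log(t)) dt.
Step 3. Evaluate the standard form: now 3*t**2*log(t)/2 - 3*t**2/4 + ∫(3*t**3*log(t)) dt.
Step 4. Integrate ∫(3*t**3*log(t)) dt by parts with u = log(t), dv = (3*t**3) dt, so v = 3*t**4/4 [assuming t > 0]: now 3*t**4*log(t)/4 + 3*t**2*log(t)/2 - 3*t**2/4 + ∫(-3*t**3/4) dt.
Step 5. Evaluate the standard form: now 3*t**4*log(t)/4 - 3*t**4/16 + 3*t**2*log(t)/2 - 3*t**2/4.
Answer: 3*t**4*log(t)/4 - 3*t**4/16 + 3*t**2*log(t)/2 - 3*t**2/4.


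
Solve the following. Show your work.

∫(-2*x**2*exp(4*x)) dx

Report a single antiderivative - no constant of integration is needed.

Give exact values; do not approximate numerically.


Step 1. Integrate ∫(-2*x**2*exp(4*x)) dx by parts with u = x**2, dv = (-2*exp(4*x)) dx, so v = -exp(4*x)/2: now -x**2*exp(4*x)/2 + ∫(x*exp(4*x)) dx.
Step 2. Integrate ∫(x*exp(4*x)) dx by parts with u = x, dv = (exp(4*x)) dx, so v = exp(4*x)/4: now -x**2*exp(4*x)/2 + x*exp(4*x)/4 + ∫(-exp(4*x)/4) dx.
Step 3. Evaluate the standard form: now -x**2*exp(4*x)/2 + x*exp(4*x)/4 - exp(4*x)/16.
Answer: -x**2*exp(4*x)/2 + x*exp(4*x)/4 - exp(4*x)/16.


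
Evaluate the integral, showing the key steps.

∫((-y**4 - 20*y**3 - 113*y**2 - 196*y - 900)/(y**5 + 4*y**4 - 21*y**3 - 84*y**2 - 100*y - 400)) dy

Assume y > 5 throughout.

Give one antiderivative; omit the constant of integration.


Step 1. Decompose ∫((-y**4 - 20*y**3 - 113*y**2 - 196*y - 900)/(y**5 + 4*y**4 - 21*y**3 - 84*y**2 - 100*y - 400)) dy by partial fractions, (-y**4 - 20*y**3 - 113*y**2 - 196*y - 900)/(y**5 + 4*y**4 - 21*y**3 - 84*y**2 - 100*y - 400) = 4/(y**2 + 4) - 3/(y + 5) + 5/(y + 4) - 3/(y - 5): now ∫(-3/(y - 5)) dy + ∫(5/(y + 4)) dy + ∫(-3/(y + 5)) dy + ∫(4/(y**2 + 4)) dy.
Step 2. Evaluate the standard form [assuming y > -5]: now -3*log(y + 5) + ∫(-3/(y - 5)) dy + ∫(5/(y + 4)) dy + ∫(4/(y**2 + 4)) dy.
Step 3. Evaluate the standard form [assuming y > 5]: now -3*log(y - 5) - 3*log(y + 5) + ∫(5/(y + 4)) dy + ∫(4/(y**2 + 4)) dy.
Step 4. Evaluate the standard form [assuming y > -4]: now -3*log(y - 5) + 5*log(y + 4) - 3*log(y + 5) + ∫(4/(y**2 + 4)) dy.
Step 5. Evaluate the standard form: now -3*log(y - 5) + 5*log(y + 4) - 3*log(y + 5) + 2*atan(y/2).
Answer: -3*log(y - 5) + 5*log(y + 4) - 3*log(y + 5) + 2*atan(y/2).


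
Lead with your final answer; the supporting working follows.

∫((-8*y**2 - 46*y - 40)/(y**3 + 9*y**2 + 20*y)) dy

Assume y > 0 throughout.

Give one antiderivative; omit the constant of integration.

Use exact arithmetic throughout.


The answer is -2*log(y) - 4*log(y + 4) - 2*log(y + 5).
Step 1. Decompose ∫((-8*y**2 - 46*y - 40)/(y**3 + 9*y**2 + 20*y)) dy by partial fractions, (-8*y**2 - 46*y - 40)/(y**3 + 9*y**2 + 20*y) = -2/(y + 5) - 4/(y + 4) - 2/y: now ∫(-2/y) dy + ∫(-4/(y + 4)) dy + ∫(-2/(y + 5)) dy.
Step 2. Evaluate the standard form [assuming y > -4]: now -4*log(y + 4) + ∫(-2/y) dy + ∫(-2/(y + 5)) dy.
Step 3. Evaluate the standard form [assuming y > -5]: now -4*log(y + 4) - 2*log(y + 5) + ∫(-2/y) dy.
Step 4. Evaluate the standard form [assuming y > 0]: now -2*log(y) - 4*log(y + 4) - 2*log(y + 5).
Answer: -2*log(y) - 4*log(y + 4) - 2*log(y + 5).


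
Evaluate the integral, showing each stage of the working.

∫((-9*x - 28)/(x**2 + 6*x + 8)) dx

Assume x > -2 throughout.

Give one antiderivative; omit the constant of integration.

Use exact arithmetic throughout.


Step 1. Decompose ∫((-9*x - 28)/(x**2 + 6*x + 8)) dx by partial fractions, (-9*x - 28)/(x**2 + 6*x + 8) = -4/(x + 4) - 5/(x + 2): now ∫(-5/(x + 2)) dx + ∫(-4/(x + 4)) dx.
Step 2. Evaluate the standard form [assuming x > -4]: now -4*log(x + 4) + ∫(-5/(x + 2)) dx.
Step 3. Evaluate the standard form [assuming x > -2]: now -5*log(x + 2) - 4*log(x + 4).
Answer: -5*log(x + 2) - 4*log(x + 4).


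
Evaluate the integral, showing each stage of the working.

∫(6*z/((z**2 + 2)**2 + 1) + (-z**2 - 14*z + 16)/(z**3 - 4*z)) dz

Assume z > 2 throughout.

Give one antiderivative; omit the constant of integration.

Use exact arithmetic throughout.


Step 1. Rewrite: now ∫(6*z/((z**2 + 2)**2 + 1)) dz + ∫((-z**2 - 14*z + 16)/(z**3 - 4*z)) dz.
Step 2. Decompose ∫((-z**2 - 14*z + 16)/(z**3 - 4*z)) dz by partial fractions, (-z**2 - 14*z + 16)/(z**3 - 4*z) = 5/(z + 2) - 2/(z - 2) - 4/z: now ∫(-4/z) dz + ∫(6*z/((z**2 + 2)**2 + 1)) dz + ∫(-2/(z - 2)) dz + ∫(5/(z + 2)) dz.
Step 3. Evaluate the standard form [assuming z > 0]: now -4*log(z) + ∫(6*z/((z**2 + 2)**2 + 1)) dz + ∫(-2/(z - 2)) dz + ∫(5/(z + 2)) dz.
Step 4. Evaluate the standard form [assuming z > -2]: now -4*log(z) + 5*log(z + 2) + ∫(6*z/((z**2 + 2)**2 + 1)) dz + ∫(-2/(z - 2)) dz.
Step 5. Evaluate the standard form [assuming z > 2]: now -4*log(z) - 2*log(z - 2) + 5*log(z + 2) + ∫(6*z/((z**2 + 2)**2 + 1)) dz.
Step 6. Substitute u = z**2 + 2, turning ∫(6*z/((z**2 + 2)**2 + 1)) dz into ∫(3/(u**2 + 1)) du: now -4*log(z) - 2*log(z - 2) + 5*log(z + 2) + ∫(3/(u**2 + 1)) du.
Step 7. Evaluate the standard form: now -4*log(z) - 2*log(z - 2) + 5*log(z + 2) + 3*atan(u).
Step 8. Substitute back u = z**2 + 2: now -4*log(z) - 2*log(z - 2) + 5*log(z + 2) + 3*atan(z**2 + 2).
Answer: -4*log(z) - 2*log(z - 2) + 5*log(z + 2) + 3*atan(z**2 + 2).


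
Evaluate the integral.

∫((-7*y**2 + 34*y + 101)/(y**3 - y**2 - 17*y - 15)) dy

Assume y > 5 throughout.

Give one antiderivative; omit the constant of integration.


Answer: 2*log(y - 5) - 5*log(y + 1) - 4*log(y + 3).


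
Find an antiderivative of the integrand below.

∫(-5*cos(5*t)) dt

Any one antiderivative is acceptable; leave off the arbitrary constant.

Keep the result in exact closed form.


Answer: -sin(5*t).


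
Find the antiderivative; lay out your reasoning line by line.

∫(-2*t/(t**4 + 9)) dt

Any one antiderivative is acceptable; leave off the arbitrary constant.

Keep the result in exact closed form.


Step 1. Substitute u = t**2, turning ∫(-2*t/(t**4 + 9)) dt into ∫(-1/(u**2 + 9)) du: now ∫(-1/(u**2 + 9)) du.
Step 2. Evaluate the standard form: now -atan(u/3)/3.
Step 3. Substitute back u = t**2: now -atan(t**2/3)/3.
Answer: -atan(t**2/3)/3.


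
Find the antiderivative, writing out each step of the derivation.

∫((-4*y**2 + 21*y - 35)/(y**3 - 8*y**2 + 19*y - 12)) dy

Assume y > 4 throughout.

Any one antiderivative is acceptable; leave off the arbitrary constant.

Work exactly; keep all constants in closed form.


Step 1. Decompose ∫((-4*y**2 + 21*y - 35)/(y**3 - 8*y**2 + 19*y - 12)) dy by partial fractions, (-4*y**2 + 21*y - 35)/(y**3 - 8*y**2 + 19*y - 12) = -3/(y - 1) + 4/(y - 3) - 5/(y - 4): now ∫(-5/(y - 4)) dy + ∫(4/(y - 3)) dy + ∫(-3/(y - 1)) dy.
Step 2. Evaluate the standard form [assuming y > 3]: now 4*log(y - 3) + ∫(-5/(y - 4)) dy + ∫(-3/(y - 1)) dy.
Step 3. Evaluate the standard form [assuming y > 1]: now 4*log(y - 3) - 3*log(y - 1) + ∫(-5/(y - 4)) dy.
Step 4. Evaluate the standard form [assuming y > 4]: now -5*log(y - 4) + 4*log(y - 3) - 3*log(y - 1).
Answer: -5*log(y - 4) + 4*log(y - 3) - 3*log(y - 1).


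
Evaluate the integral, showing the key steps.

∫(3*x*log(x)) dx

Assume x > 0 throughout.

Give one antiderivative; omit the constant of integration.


Step 1. Integrate ∫(3*x*log(x)) dx by parts with u = log(x), dv = (3*x) dx, so v = 3*x**2/2 [assuming x > 0]: now 3*x**2*log(x)/2 + ∫(-3*x/2) dx.
Step 2. Evaluate the standard form: now 3*x**2*log(x)/2 - 3*x**2/4.
Answer: 3*x**2*log(x)/2 - 3*x**2/4.


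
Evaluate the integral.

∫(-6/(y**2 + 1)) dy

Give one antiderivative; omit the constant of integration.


Answer: -6*atan(y).


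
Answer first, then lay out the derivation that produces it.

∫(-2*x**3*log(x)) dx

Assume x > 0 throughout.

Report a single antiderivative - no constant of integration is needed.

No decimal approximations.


The answer is -x**4*log(x)/2 + x**4/8.
Step 1. Integrate ∫(-2*x**3*log(x)) dx by parts with u = log(x), dv = (-2*x**3) dx, so v = -x**4/2 [assuming x > 0]: now -x**4*log(x)/2 + ∫(x**3/2) dx.
Step 2. Evaluate the standard form: now -x**4*log(x)/2 + x**4/8.
Answer: -x**4*log(x)/2 + x**4/8.


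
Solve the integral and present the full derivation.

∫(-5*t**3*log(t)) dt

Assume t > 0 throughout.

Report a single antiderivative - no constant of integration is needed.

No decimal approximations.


Step 1. Integrate ∫(-5*t**3*log(t)) dt by parts with u = log(t), dv = (-5*t**3) dt, so v = -5*t**4/4 [assuming t > 0]: now -5*t**4*log(t)/4 + ∫(5*t**3/4) dt.
Step 2. Evaluate the standard form: now -5*t**4*log(t)/4 + 5*t**4/16.
Answer: -5*t**4*log(t)/4 + 5*t**4/16.


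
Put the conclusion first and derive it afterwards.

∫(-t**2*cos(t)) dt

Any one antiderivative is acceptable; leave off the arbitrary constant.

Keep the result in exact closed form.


The answer is -t**2*sin(t) - 2*t*cos(t) + 2*sin(t).
Step 1. Integrate ∫(-t**2*cos(t)) dt by parts with u = t**2, dv = (-cos(t)) dt, so v = -sin(t): now -t**2*sin(t) + ∫(2*t*sin(t)) dt.
Step 2. Integrate ∫(2*t*sin(t)) dt by parts with u = t, dv = (2*sin(t)) dt, so v = -2*cos(t): now -t**2*sin(t) - 2*t*cos(t) + ∫(2*cos(t)) dt.
Step 3. Evaluate the standard form: now -t**2*sin(t) - 2*t*cos(t) + 2*sin(t).
Answer: -t**2*sin(t) - 2*t*cos(t) + 2*sin(t).


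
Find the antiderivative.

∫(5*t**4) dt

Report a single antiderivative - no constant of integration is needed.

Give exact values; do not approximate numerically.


Answer: t**5.


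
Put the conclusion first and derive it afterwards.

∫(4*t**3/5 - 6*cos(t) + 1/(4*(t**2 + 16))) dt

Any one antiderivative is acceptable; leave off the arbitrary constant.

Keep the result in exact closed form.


The answer is t**4/5 - 6*sin(t) + atan(t/4)/16.
Step 1. Rewrite: now ∫(4*t**3/5) dt + ∫(1/(4*(t**2 + 16))) dt + ∫(-6*cos(t)) dt.
Step 2. Evaluate the standard form: now -6*sin(t) + ∫(4*t**3/5) dt + ∫(1/(4*(t**2 + 16))) dt.
Step 3. Evaluate the standard form: now -6*sin(t) + atan(t/4)/16 + ∫(4*t**3/5) dt.
Step 4. Evaluate the standard form: now t**4/5 - 6*sin(t) + atan(t/4)/16.
Answer: t**4/5 - 6*sin(t) + atan(t/4)/16.


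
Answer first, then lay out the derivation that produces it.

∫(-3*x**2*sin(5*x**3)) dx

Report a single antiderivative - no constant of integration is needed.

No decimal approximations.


The answer is cos(5*x**3)/5.
Step 1. Substitute u = x**3, turning ∫(-3*x**2*sin(5*x**3)) dx into ∫(-sin(5*u)) du: now ∫(-sin(5*u)) du.
Step 2. Evaluate the standard form: now cos(5*u)/5.
Step 3. Substitute back u = x**3: now cos(5*x**3)/5.
Answer: cos(5*x**3)/5.


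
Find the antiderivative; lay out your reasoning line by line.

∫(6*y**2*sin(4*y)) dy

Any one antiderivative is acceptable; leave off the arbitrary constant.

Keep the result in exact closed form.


Step 1. Integrate ∫(6*y**2*sin(4*y)) dy by parts with u = y**2, dv = (6*sin(4*y)) dy, so v = -3*cos(4*y)/2: now -3*y**2*cos(4*y)/2 + ∫(3*y*cos(4*y)) dy.
Step 2. Integrate ∫(3*y*cos(4*y)) dy by parts with u = y, dv = (3*cos(4*y)) dy, so v = 3*sin(4*y)/4: now -3*y**2*cos(4*y)/2 + 3*y*sin(4*y)/4 + ∫(-3*sin(4*y)/4) dy.
Step 3. Evaluate the standard form: now -3*y**2*cos(4*y)/2 + 3*y*sin(4*y)/4 + 3*cos(4*y)/16.
Answer: -3*y**2*cos(4*y)/2 + 3*y*sin(4*y)/4 + 3*cos(4*y)/16.


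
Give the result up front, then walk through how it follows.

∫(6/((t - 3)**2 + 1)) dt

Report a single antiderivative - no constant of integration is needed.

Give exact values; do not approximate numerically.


The answer is 6*atan(t - 3).
Step 1. Substitute u = t - 3, turning ∫(6/((t - 3)**2 + 1)) dt into ∫(6/(u**2 + 1)) du: now ∫(6/(u**2 + 1)) du.
Step 2. Evaluate the standard form: now 6*atan(u).
Step 3. Substitute back u = t - 3: now 6*atan(t - 3).
Answer: 6*atan(t - 3).


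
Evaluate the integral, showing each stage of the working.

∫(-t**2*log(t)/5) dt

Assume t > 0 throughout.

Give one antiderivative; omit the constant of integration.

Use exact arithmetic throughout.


Step 1. Integrate ∫(-t**2*log(t)/5) dt by parts with u = log(t), dv = (-t**2/5) dt, so v = -t**3/15 [assuming t > 0]: now -t**3*log(t)/15 + ∫(t**2/15) dt.
Step 2. Evaluate the standard form: now -t**3*log(t)/15 + t**3/45.
Answer: -t**3*log(t)/15 + t**3/45.


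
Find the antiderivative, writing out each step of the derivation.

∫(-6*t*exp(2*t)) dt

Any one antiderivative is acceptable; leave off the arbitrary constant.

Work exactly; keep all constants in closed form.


Step 1. Integrate ∫(-6*t*exp(2*t)) dt by parts with u = t, dv = (-6*exp(2*t)) dt, so v = -3*exp(2*t): now -3*t*exp(2*t) + ∫(3*exp(2*t)) dt.
Step 2. Evaluate the standard form: now -3*t*exp(2*t) + 3*exp(2*t)/2.
Answer: -3*t*exp(2*t) + 3*exp(2*t)/2.


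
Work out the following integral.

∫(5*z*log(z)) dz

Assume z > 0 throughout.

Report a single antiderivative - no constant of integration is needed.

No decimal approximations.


Answer: 5*z**2*log(z)/2 - 5*z**2/4.


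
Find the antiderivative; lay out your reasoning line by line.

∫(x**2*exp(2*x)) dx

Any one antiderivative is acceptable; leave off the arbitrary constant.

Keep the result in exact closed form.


Step 1. Integrate ∫(x**2*exp(2*x)) dx by parts with u = x**2, dv = (exp(2*x)) dx, so v = exp(2*x)/2: now x**2*exp(2*x)/2 + ∫(-x*exp(2*x)) dx.
Step 2. Integrate ∫(-x*exp(2*x)) dx by parts with u = x, dv = (-exp(2*x)) dx, so v = -exp(2*x)/2: now x**2*exp(2*x)/2 - x*exp(2*x)/2 + ∫(exp(2*x)/2) dx.
Step 3. Evaluate the standard form: now x**2*exp(2*x)/2 - x*exp(2*x)/2 + exp(2*x)/4.
Answer: x**2*exp(2*x)/2 - x*exp(2*x)/2 + exp(2*x)/4.


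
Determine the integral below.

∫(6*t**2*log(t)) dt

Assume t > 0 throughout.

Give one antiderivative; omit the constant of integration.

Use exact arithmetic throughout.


Answer: 2*t**3*log(t) - 2*t**3/3.


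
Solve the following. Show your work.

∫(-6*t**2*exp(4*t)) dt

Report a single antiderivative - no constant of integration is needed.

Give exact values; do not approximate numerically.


Step 1. Integrate ∫(-6*t**2*exp(4*t)) dt by parts with u = t**2, dv = (-6*exp(4*t)) dt, so v = -3*exp(4*t)/2: now -3*t**2*exp(4*t)/2 + ∫(3*t*exp(4*t)) dt.
Step 2. Integrate ∫(3*t*exp(4*t)) dt by parts with u = t, dv = (3*exp(4*t)) dt, so v = 3*exp(4*t)/4: now -3*t**2*exp(4*t)/2 + 3*t*exp(4*t)/4 + ∫(-3*exp(4*t)/4) dt.
Step 3. Evaluate the standard form: now -3*t**2*exp(4*t)/2 + 3*t*exp(4*t)/4 - 3*exp(4*t)/16.
Answer: -3*t**2*exp(4*t)/2 + 3*t*exp(4*t)/4 - 3*exp(4*t)/16.


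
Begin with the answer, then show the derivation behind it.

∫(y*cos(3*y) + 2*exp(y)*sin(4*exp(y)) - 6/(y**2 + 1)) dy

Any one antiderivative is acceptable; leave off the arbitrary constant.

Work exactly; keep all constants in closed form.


The answer is y*sin(3*y)/3 + cos(3*y)/9 - cos(4*exp(y))/2 - 6*atan(y).
Step 1. Rewrite: now ∫(y*cos(3*y)) dy + ∫(2*exp(y)*sin(4*exp(y))) dy + ∫(-6/(y**2 + 1)) dy.
Step 2. Integrate ∫(y*cos(3*y)) dy by parts with u = y, dv = (cos(3*y)) dy, so v = sin(3*y)/3: now y*sin(3*y)/3 + ∫(2*exp(y)*sin(4*exp(y))) dy + ∫(-6/(y**2 + 1)) dy + ∫(-sin(3*y)/3) dy.
Step 3. Evaluate the standard form: now y*sin(3*y)/3 + cos(3*y)/9 + ∫(2*exp(y)*sin(4*exp(y))) dy + ∫(-6/(y**2 + 1)) dy.
Step 4. Substitute u = exp(y), turning ∫(2*exp(y)*sin(4*exp(y))) dy into ∫(2*sin(4*u)) du: now y*sin(3*y)/3 + cos(3*y)/9 + ∫(-6/(y**2 + 1)) dy + ∫(2*sin(4*u)) du.
Step 5. Evaluate the standard form: now y*sin(3*y)/3 - cos(4*u)/2 + cos(3*y)/9 + ∫(-6/(y**2 + 1)) dy.
Step 6. Substitute back u = exp(y): now y*sin(3*y)/3 + cos(3*y)/9 - cos(4*exp(y))/2 + ∫(-6/(y**2 + 1)) dy.
Step 7. Evaluate the standard form: now y*sin(3*y)/3 + cos(3*y)/9 - cos(4*exp(y))/2 - 6*atan(y).
Answer: y*sin(3*y)/3 + cos(3*y)/9 - cos(4*exp(y))/2 - 6*atan(y).


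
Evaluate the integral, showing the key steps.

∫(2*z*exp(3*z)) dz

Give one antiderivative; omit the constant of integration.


Step 1. Integrate ∫(2*z*exp(3*z)) dz by parts with u = z, dv = (2*exp(3*z)) dz, so v = 2*exp(3*z)/3: now 2*z*exp(3*z)/3 + ∫(-2*exp(3*z)/3) dz.
Step 2. Evaluate the standard form: now 2*z*exp(3*z)/3 - 2*exp(3*z)/9.
Answer: 2*z*exp(3*z)/3 - 2*exp(3*z)/9.


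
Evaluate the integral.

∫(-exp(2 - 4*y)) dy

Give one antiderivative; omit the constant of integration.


Answer: exp(2 - 4*y)/4.


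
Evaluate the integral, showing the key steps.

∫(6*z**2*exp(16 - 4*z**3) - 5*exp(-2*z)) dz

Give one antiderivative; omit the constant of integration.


Step 1. Rewrite: now ∫(6*z**2*exp(16 - 4*z**3)) dz + ∫(-5*exp(-2*z)) dz.
Step 2. Substitute u = z**3 - 4, turning ∫(6*z**2*exp(16 - 4*z**3)) dz into ∫(2*exp(-4*u)) du: now ∫(2*exp(-4*u)) du + ∫(-5*exp(-2*z)) dz.
Step 3. Evaluate the standard form: now ∫(-5*exp(-2*z)) dz - exp(-4*u)/2.
Step 4. Substitute back u = z**3 - 4: now -exp(16 - 4*z**3)/2 + ∫(-5*exp(-2*z)) dz.
Step 5. Evaluate the standard form: now -exp(16 - 4*z**3)/2 + 5*exp(-2*z)/2.
Answer: -exp(16 - 4*z**3)/2 + 5*exp(-2*z)/2.


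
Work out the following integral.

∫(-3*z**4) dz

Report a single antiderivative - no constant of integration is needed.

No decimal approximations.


Answer: -3*z**5/5.


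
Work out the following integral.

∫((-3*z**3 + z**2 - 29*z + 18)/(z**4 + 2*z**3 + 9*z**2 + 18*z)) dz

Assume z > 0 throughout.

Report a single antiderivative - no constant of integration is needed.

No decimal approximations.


Answer: log(z) - 4*log(z + 2) - atan(z/3)/3.


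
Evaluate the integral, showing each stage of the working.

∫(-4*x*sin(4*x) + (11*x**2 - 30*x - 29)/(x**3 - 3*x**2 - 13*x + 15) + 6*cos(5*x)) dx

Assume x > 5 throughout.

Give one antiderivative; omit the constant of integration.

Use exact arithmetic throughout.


Step 1. Rewrite: now ∫(-4*x*sin(4*x)) dx + ∫((11*x**2 - 30*x - 29)/(x**3 - 3*x**2 - 13*x + 15)) dx + ∫(6*cos(5*x)) dx.
Step 2. Integrate ∫(-4*x*sin(4*x)) dx by parts with u = x, dv = (-4*sin(4*x)) dx, so v = cos(4*x): now x*cos(4*x) + ∫((11*x**2 - 30*x - 29)/(x**3 - 3*x**2 - 13*x + 15)) dx + ∫(-cos(4*x)) dx + ∫(6*cos(5*x)) dx.
Step 3. Evaluate the standard form: now x*cos(4*x) - sin(4*x)/4 + ∫((11*x**2 - 30*x - 29)/(x**3 - 3*x**2 - 13*x + 15)) dx + ∫(6*cos(5*x)) dx.
Step 4. Evaluate the standard form: now x*cos(4*x) - sin(4*x)/4 + 6*sin(5*x)/5 + ∫((11*x**2 - 30*x - 29)/(x**3 - 3*x**2 - 13*x + 15)) dx.
Step 5. Decompose ∫((11*x**2 - 30*x - 29)/(x**3 - 3*x**2 - 13*x + 15)) dx by partial fractions, (11*x**2 - 30*x - 29)/(x**3 - 3*x**2 - 13*x + 15) = 5/(x + 3) + 3/(x - 1) + 3/(x - 5): now x*cos(4*x) - sin(4*x)/4 + 6*sin(5*x)/5 + ∫(3/(x - 5)) dx + ∫(3/(x - 1)) dx + ∫(5/(x + 3)) dx.
Step 6. Evaluate the standard form [assuming x > -3]: now x*cos(4*x) + 5*log(x + 3) - sin(4*x)/4 + 6*sin(5*x)/5 + ∫(3/(x - 5)) dx + ∫(3/(x - 1)) dx.
Step 7. Evaluate the standard form [assuming x > 5]: now x*cos(4*x) + 3*log(x - 5) + 5*log(x + 3) - sin(4*x)/4 + 6*sin(5*x)/5 + ∫(3/(x - 1)) dx.
Step 8. Evaluate the standard form [assuming x > 1]: now x*cos(4*x) + 3*log(x - 5) + 3*log(x - 1) + 5*log(x + 3) - sin(4*x)/4 + 6*sin(5*x)/5.
Answer: x*cos(4*x) + 3*log(x - 5) + 3*log(x - 1) + 5*log(x + 3) - sin(4*x)/4 + 6*sin(5*x)/5.


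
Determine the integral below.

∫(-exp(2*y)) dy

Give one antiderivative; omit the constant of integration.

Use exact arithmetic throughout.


Answer: -exp(2*y)/2.


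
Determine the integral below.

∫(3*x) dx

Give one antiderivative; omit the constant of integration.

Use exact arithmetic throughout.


Answer: 3*x**2/2.


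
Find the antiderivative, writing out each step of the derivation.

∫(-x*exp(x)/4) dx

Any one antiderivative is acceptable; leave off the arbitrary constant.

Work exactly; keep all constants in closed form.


Step 1. Integrate ∫(-x*exp(x)/4) dx by parts with u = x, dv = (-exp(x)/4) dx, so v = -exp(x)/4: now -x*exp(x)/4 + ∫(exp(x)/4) dx.
Step 2. Evaluate the standard form: now -x*exp(x)/4 + exp(x)/4.
Answer: -x*exp(x)/4 + exp(x)/4.


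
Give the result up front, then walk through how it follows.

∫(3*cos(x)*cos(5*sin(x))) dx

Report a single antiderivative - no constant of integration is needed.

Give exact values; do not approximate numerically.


The answer is 3*sin(5*sin(x))/5.
Step 1. Substitute u = sin(x), turning ∫(3*cos(x)*cos(5*sin(x))) dx into ∫(3*cos(5*u)) du: now ∫(3*cos(5*u)) du.
Step 2. Evaluate the standard form: now 3*sin(5*u)/5.
Step 3. Substitute back u = sin(x): now 3*sin(5*sin(x))/5.
Answer: 3*sin(5*sin(x))/5.


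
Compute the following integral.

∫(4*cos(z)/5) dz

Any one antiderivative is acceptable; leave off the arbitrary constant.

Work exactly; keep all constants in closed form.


Answer: 4*sin(z)/5.


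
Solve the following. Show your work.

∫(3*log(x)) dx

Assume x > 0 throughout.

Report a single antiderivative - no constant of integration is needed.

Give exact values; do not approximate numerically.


Step 1. Integrate ∫(3*log(x)) dx by parts with u = log(x), dv = (3) dx, so v = 3*x [assuming x > 0]: now 3*x*log(x) + ∫(-3) dx.
Step 2. Evaluate the standard form: now 3*x*log(x) - 3*x.
Answer: 3*x*log(x) - 3*x.


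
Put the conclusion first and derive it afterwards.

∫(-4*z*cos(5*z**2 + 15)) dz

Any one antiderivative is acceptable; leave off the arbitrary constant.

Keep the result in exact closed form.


The answer is -2*sin(5*z**2 + 15)/5.
Step 1. Substitute u = z**2 + 3, turning ∫(-4*z*cos(5*z**2 + 15)) dz into ∫(-2*cos(5*u)) du: now ∫(-2*cos(5*u)) du.
Step 2. Evaluate the standard form: now -2*sin(5*u)/5.
Step 3. Substitute back u = z**2 + 3: now -2*sin(5*z**2 + 15)/5.
Answer: -2*sin(5*z**2 + 15)/5.


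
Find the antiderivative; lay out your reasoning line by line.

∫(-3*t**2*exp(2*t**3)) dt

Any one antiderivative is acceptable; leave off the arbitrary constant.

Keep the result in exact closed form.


Step 1. Substitute u = t**3, turning ∫(-3*t**2*exp(2*t**3)) dt into ∫(-exp(2*u)) du: now ∫(-exp(2*u)) du.
Step 2. Evaluate the standard form: now -exp(2*u)/2.
Step 3. Substitute back u = t**3: now -exp(2*t**3)/2.
Answer: -exp(2*t**3)/2.


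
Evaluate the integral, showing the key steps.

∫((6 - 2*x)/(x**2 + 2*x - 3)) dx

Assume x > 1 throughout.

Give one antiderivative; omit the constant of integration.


Step 1. Decompose ∫((6 - 2*x)/(x**2 + 2*x - 3)) dx by partial fractions, (6 - 2*x)/(x**2 + 2*x - 3) = -3/(x + 3) + 1/(x - 1): now ∫(1/(x - 1)) dx + ∫(-3/(x + 3)) dx.
Step 2. Evaluate the standard form [assuming x > 1]: now log(x - 1) + ∫(-3/(x + 3)) dx.
Step 3. Evaluate the standard form [assuming x > -3]: now log(x - 1) - 3*log(x + 3).
Answer: log(x - 1) - 3*log(x + 3).


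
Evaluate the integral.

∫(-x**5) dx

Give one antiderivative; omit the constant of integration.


Answer: -x**6/6.


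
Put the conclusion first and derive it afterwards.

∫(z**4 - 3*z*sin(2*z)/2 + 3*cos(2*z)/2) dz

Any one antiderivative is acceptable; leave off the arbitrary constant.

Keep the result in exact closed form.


The answer is z**5/5 + 3*z*cos(2*z)/4 + 3*sin(2*z)/8.
Step 1. Rewrite: now ∫(z**4) dz + ∫(-3*z*sin(2*z)/2) dz + ∫(3*cos(2*z)/2) dz.
Step 2. Integrate ∫(-3*z*sin(2*z)/2) dz by parts with u = z, dv = (-3*sin(2*z)/2) dz, so v = 3*cos(2*z)/4: now 3*z*cos(2*z)/4 + ∫(z**4) dz + ∫(-3*cos(2*z)/4) dz + ∫(3*cos(2*z)/2) dz.
Step 3. Evaluate the standard form: now 3*z*cos(2*z)/4 - 3*sin(2*z)/8 + ∫(z**4) dz + ∫(3*cos(2*z)/2) dz.
Step 4. Evaluate the standard form: now 3*z*cos(2*z)/4 + 3*sin(2*z)/8 + ∫(z**4) dz.
Step 5. Evaluate the standard form: now z**5/5 + 3*z*cos(2*z)/4 + 3*sin(2*z)/8.
Answer: z**5/5 + 3*z*cos(2*z)/4 + 3*sin(2*z)/8.


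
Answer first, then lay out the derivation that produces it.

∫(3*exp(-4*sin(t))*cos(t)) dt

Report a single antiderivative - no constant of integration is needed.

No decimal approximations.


The answer is -3*exp(-4*sin(t))/4.
Step 1. Substitute u = sin(t), turning ∫(3*exp(-4*sin(t))*cos(t)) dt into ∫(3*exp(-4*u)) du: now ∫(3*exp(-4*u)) du.
Step 2. Evaluate the standard form: now -3*exp(-4*u)/4.
Step 3. Substitute back u = sin(t): now -3*exp(-4*sin(t))/4.
Answer: -3*exp(-4*sin(t))/4.


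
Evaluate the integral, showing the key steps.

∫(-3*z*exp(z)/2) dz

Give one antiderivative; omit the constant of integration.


Step 1. Integrate ∫(-3*z*exp(z)/2) dz by parts with u = z, dv = (-3*exp(z)/2) dz, so v = -3*exp(z)/2: now -3*z*exp(z)/2 + ∫(3*exp(z)/2) dz.
Step 2. Evaluate the standard form: now -3*z*exp(z)/2 + 3*exp(z)/2.
Answer: -3*z*exp(z)/2 + 3*exp(z)/2.


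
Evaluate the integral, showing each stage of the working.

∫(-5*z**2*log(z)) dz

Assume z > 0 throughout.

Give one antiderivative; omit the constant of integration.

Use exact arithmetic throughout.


Step 1. Integrate ∫(-5*z**2*log(z)) dz by parts with u = log(z), dv = (-5*z**2) dz, so v = -5*z**3/3 [assuming z > 0]: now -5*z**3*log(z)/3 + ∫(5*z**2/3) dz.
Step 2. Evaluate the standard form: now -5*z**3*log(z)/3 + 5*z**3/9.
Answer: -5*z**3*log(z)/3 + 5*z**3/9.


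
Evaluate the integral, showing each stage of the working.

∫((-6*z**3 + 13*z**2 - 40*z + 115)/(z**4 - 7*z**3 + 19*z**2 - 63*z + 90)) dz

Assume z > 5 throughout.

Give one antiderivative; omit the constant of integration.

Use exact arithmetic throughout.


Step 1. Decompose ∫((-6*z**3 + 13*z**2 - 40*z + 115)/(z**4 - 7*z**3 + 19*z**2 - 63*z + 90)) dz by partial fractions, (-6*z**3 + 13*z**2 - 40*z + 115)/(z**4 - 7*z**3 + 19*z**2 - 63*z + 90) = -2/(z**2 + 9) - 1/(z - 2) - 5/(z - 5): now ∫(-5/(z - 5)) dz + ∫(-1/(z - 2)) dz + ∫(-2/(z**2 + 9)) dz.
Step 2. Evaluate the standard form [assuming z > 5]: now -5*log(z - 5) + ∫(-1/(z - 2)) dz + ∫(-2/(z**2 + 9)) dz.
Step 3. Evaluate the standard form [assuming z > 2]: now -5*log(z - 5) - log(z - 2) + ∫(-2/(z**2 + 9)) dz.
Step 4. Evaluate the standard form: now -5*log(z - 5) - log(z - 2) - 2*atan(z/3)/3.
Answer: -5*log(z - 5) - log(z - 2) - 2*atan(z/3)/3.


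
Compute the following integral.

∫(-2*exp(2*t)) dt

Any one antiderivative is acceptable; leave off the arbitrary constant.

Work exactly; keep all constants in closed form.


Answer: -exp(2*t).


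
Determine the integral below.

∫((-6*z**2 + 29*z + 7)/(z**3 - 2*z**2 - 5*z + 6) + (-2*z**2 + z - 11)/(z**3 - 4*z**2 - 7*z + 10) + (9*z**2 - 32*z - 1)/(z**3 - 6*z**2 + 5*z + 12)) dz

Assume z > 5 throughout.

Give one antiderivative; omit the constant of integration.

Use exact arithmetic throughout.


Answer: -2*log(z - 5) + 3*log(z - 4) + 8*log(z - 3) - 4*log(z - 1) + 2*log(z + 1) - 6*log(z + 2).


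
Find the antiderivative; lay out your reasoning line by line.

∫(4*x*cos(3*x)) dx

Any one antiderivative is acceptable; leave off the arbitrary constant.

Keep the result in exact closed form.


Step 1. Integrate ∫(4*x*cos(3*x)) dx by parts with u = x, dv = (4*cos(3*x)) dx, so v = 4*sin(3*x)/3: now 4*x*sin(3*x)/3 + ∫(-4*sin(3*x)/3) dx.
Step 2. Evaluate the standard form: now 4*x*sin(3*x)/3 + 4*cos(3*x)/9.
Answer: 4*x*sin(3*x)/3 + 4*cos(3*x)/9.


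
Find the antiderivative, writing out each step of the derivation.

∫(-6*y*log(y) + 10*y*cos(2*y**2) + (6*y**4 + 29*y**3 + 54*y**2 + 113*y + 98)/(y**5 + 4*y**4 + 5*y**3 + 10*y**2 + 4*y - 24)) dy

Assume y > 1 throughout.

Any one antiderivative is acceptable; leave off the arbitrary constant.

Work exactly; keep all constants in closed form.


Step 1. Rewrite: now ∫(-6*y*log(y)) dy + ∫(10*y*cos(2*y**2)) dy + ∫((6*y**4 + 29*y**3 + 54*y**2 + 113*y + 98)/(y**5 + 4*y**4 + 5*y**3 + 10*y**2 + 4*y - 24)) dy.
Step 2. Decompose ∫((6*y**4 + 29*y**3 + 54*y**2 + 113*y + 98)/(y**5 + 4*y**4 + 5*y**3 + 10*y**2 + 4*y - 24)) dy by partial fractions, (6*y**4 + 29*y**3 + 54*y**2 + 113*y + 98)/(y**5 + 4*y**4 + 5*y**3 + 10*y**2 + 4*y - 24) = 1/(y**2 + 4) - 1/(y + 3) + 2/(y + 2) + 5/(y - 1): now ∫(-6*y*log(y)) dy + ∫(10*y*cos(2*y**2)) dy + ∫(5/(y - 1)) dy + ∫(2/(y + 2)) dy + ∫(-1/(y + 3)) dy + ∫(1/(y**2 + 4)) dy.
Step 3. Evaluate the standard form [assuming y > -3]: now -log(y + 3) + ∫(-6*y*log(y)) dy + ∫(10*y*cos(2*y**2)) dy + ∫(5/(y - 1)) dy + ∫(2/(y + 2)) dy + ∫(1/(y**2 + 4)) dy.
Step 4. Evaluate the standard form [assuming y > 1]: now 5*log(y - 1) - log(y + 3) + ∫(-6*y*log(y)) dy + ∫(10*y*cos(2*y**2)) dy + ∫(2/(y + 2)) dy + ∫(1/(y**2 + 4)) dy.
Step 5. Evaluate the standard form [assuming y > -2]: now 5*log(y - 1) + 2*log(y + 2) - log(y + 3) + ∫(-6*y*log(y)) dy + ∫(10*y*cos(2*y**2)) dy + ∫(1/(y**2 + 4)) dy.
Step 6. Evaluate the standard form: now 5*log(y - 1) + 2*log(y + 2) - log(y + 3) + atan(y/2)/2 + ∫(-6*y*log(y)) dy + ∫(10*y*cos(2*y**2)) dy.
Step 7. Integrate ∫(-6*y*log(y)) dy by parts with u = log(y), dv = (-6*y) dy, so v = -3*y**2 [assuming y > 0]: now -3*y**2*log(y) + 5*log(y - 1) + 2*log(y + 2) - log(y + 3) + atan(y/2)/2 + ∫(3*y) dy + ∫(10*y*cos(2*y**2)) dy.
Step 8. Evaluate the standard form: now -3*y**2*log(y) + 3*y**2/2 + 5*log(y - 1) + 2*log(y + 2) - log(y + 3) + atan(y/2)/2 + ∫(10*y*cos(2*y**2)) dy.
Step 9. Substitute u = y**2, turning ∫(10*y*cos(2*y**2)) dy into ∫(5*cos(2*u)) du: now -3*y**2*log(y) + 3*y**2/2 + 5*log(y - 1) + 2*log(y + 2) - log(y + 3) + atan(y/2)/2 + ∫(5*cos(2*u)) du.
Step 10. Evaluate the standard form: now -3*y**2*log(y) + 3*y**2/2 + 5*log(y - 1) + 2*log(y + 2) - log(y + 3) + 5*sin(2*u)/2 + atan(y/2)/2.
Step 11. Substitute back u = y**2: now -3*y**2*log(y) + 3*y**2/2 + 5*log(y - 1) + 2*log(y + 2) - log(y + 3) + 5*sin(2*y**2)/2 + atan(y/2)/2.
Answer: -3*y**2*log(y) + 3*y**2/2 + 5*log(y - 1) + 2*log(y + 2) - log(y + 3) + 5*sin(2*y**2)/2 + atan(y/2)/2.


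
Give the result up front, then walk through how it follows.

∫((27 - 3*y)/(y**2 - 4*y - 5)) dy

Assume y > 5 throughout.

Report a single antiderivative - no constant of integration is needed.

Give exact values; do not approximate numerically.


The answer is 2*log(y - 5) - 5*log(y + 1).
Step 1. Decompose ∫((27 - 3*y)/(y**2 - 4*y - 5)) dy by partial fractions, (27 - 3*y)/(y**2 - 4*y - 5) = -5/(y + 1) + 2/(y - 5): now ∫(2/(y - 5)) dy + ∫(-5/(y + 1)) dy.
Step 2. Evaluate the standard form [assuming y > -1]: now -5*log(y + 1) + ∫(2/(y - 5)) dy.
Step 3. Evaluate the standard form [assuming y > 5]: now 2*log(y - 5) - 5*log(y + 1).
Answer: 2*log(y - 5) - 5*log(y + 1).


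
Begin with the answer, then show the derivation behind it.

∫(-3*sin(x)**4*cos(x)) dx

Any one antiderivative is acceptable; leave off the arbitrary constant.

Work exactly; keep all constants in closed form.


The answer is -3*sin(x)**5/5.
Step 1. Substitute u = sin(x), turning ∫(-3*sin(x)**4*cos(x)) dx into ∫(-3*u**4) du: now ∫(-3*u**4) du.
Step 2. Evaluate the standard form: now -3*u**5/5.
Step 3. Substitute back u = sin(x): now -3*sin(x)**5/5.
Answer: -3*sin(x)**5/5.


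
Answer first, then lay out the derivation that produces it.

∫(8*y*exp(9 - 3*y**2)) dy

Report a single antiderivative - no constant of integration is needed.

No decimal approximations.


The answer is -4*exp(9 - 3*y**2)/3.
Step 1. Substitute u = y**2 - 3, turning ∫(8*y*exp(9 - 3*y**2)) dy into ∫(4*exp(-3*u)) du: now ∫(4*exp(-3*u)) du.
Step 2. Evaluate the standard form: now -4*exp(-3*u)/3.
Step 3. Substitute back u = y**2 - 3: now -4*exp(9 - 3*y**2)/3.
Answer: -4*exp(9 - 3*y**2)/3.


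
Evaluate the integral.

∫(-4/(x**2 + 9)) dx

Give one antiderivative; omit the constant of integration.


Answer: -4*atan(x/3)/3.


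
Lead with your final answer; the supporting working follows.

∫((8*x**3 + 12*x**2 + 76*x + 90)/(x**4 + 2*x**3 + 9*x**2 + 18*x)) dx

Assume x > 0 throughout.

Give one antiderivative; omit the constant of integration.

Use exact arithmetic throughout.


The answer is 5*log(x) + 3*log(x + 2) + 2*atan(x/3)/3.
Step 1. Decompose ∫((8*x**3 + 12*x**2 + 76*x + 90)/(x**4 + 2*x**3 + 9*x**2 + 18*x)) dx by partial fractions, (8*x**3 + 12*x**2 + 76*x + 90)/(x**4 + 2*x**3 + 9*x**2 + 18*x) = 2/(x**2 + 9) + 3/(x + 2) + 5/x: now ∫(5/x) dx + ∫(3/(x + 2)) dx + ∫(2/(x**2 + 9)) dx.
Step 2. Evaluate the standard form [assuming x > 0]: now 5*log(x) + ∫(3/(x + 2)) dx + ∫(2/(x**2 + 9)) dx.
Step 3. Evaluate the standard form [assuming x > -2]: now 5*log(x) + 3*log(x + 2) + ∫(2/(x**2 + 9)) dx.
Step 4. Evaluate the standard form: now 5*log(x) + 3*log(x + 2) + 2*atan(x/3)/3.
Answer: 5*log(x) + 3*log(x + 2) + 2*atan(x/3)/3.


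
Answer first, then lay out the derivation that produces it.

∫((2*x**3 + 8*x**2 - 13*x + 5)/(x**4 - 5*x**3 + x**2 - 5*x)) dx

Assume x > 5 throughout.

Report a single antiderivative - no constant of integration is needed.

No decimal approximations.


The answer is -log(x) + 3*log(x - 5) + 3*atan(x).
Step 1. Decompose ∫((2*x**3 + 8*x**2 - 13*x + 5)/(x**4 - 5*x**3 + x**2 - 5*x)) dx by partial fractions, (2*x**3 + 8*x**2 - 13*x + 5)/(x**4 - 5*x**3 + x**2 - 5*x) = 3/(x**2 + 1) + 3/(x - 5) - 1/x: now ∫(-1/x) dx + ∫(3/(x - 5)) dx + ∫(3/(x**2 + 1)) dx.
Step 2. Evaluate the standard form [assuming x > 0]: now -log(x) + ∫(3/(x - 5)) dx + ∫(3/(x**2 + 1)) dx.
Step 3. Evaluate the standard form [assuming x > 5]: now -log(x) + 3*log(x - 5) + ∫(3/(x**2 + 1)) dx.
Step 4. Evaluate the standard form: now -log(x) + 3*log(x - 5) + 3*atan(x).
Answer: -log(x) + 3*log(x - 5) + 3*atan(x).


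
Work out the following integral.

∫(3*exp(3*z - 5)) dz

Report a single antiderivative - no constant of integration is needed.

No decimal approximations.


Answer: exp(3*z - 5).


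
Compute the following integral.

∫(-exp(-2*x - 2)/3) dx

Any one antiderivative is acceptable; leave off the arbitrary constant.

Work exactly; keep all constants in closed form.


Answer: exp(-2*x - 2)/6.


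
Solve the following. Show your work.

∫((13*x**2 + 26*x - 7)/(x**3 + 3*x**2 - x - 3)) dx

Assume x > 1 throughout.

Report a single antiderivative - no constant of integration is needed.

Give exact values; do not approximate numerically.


Step 1. Decompose ∫((13*x**2 + 26*x - 7)/(x**3 + 3*x**2 - x - 3)) dx by partial fractions, (13*x**2 + 26*x - 7)/(x**3 + 3*x**2 - x - 3) = 4/(x + 3) + 5/(x + 1) + 4/(x - 1): now ∫(4/(x - 1)) dx + ∫(5/(x + 1)) dx + ∫(4/(x + 3)) dx.
Step 2. Evaluate the standard form [assuming x > -1]: now 5*log(x + 1) + ∫(4/(x - 1)) dx + ∫(4/(x + 3)) dx.
Step 3. Evaluate the standard form [assuming x > 1]: now 4*log(x - 1) + 5*log(x + 1) + ∫(4/(x + 3)) dx.
Step 4. Evaluate the standard form [assuming x > -3]: now 4*log(x - 1) + 5*log(x + 1) + 4*log(x + 3).
Answer: 4*log(x - 1) + 5*log(x + 1) + 4*log(x + 3).


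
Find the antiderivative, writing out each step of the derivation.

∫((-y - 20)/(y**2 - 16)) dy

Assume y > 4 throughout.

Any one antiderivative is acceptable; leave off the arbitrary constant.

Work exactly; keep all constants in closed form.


Step 1. Decompose ∫((-y - 20)/(y**2 - 16)) dy by partial fractions, (-y - 20)/(y**2 - 16) = 2/(y + 4) - 3/(y - 4): now ∫(-3/(y - 4)) dy + ∫(2/(y + 4)) dy.
Step 2. Evaluate the standard form [assuming y > -4]: now 2*log(y + 4) + ∫(-3/(y - 4)) dy.
Step 3. Evaluate the standard form [assuming y > 4]: now -3*log(y - 4) + 2*log(y + 4).
Answer: -3*log(y - 4) + 2*log(y + 4).


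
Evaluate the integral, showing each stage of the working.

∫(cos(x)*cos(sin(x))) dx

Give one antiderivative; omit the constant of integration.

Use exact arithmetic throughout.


Step 1. Substitute u = sin(x), turning ∫(cos(x)*cos(sin(x))) dx into ∫(cos(u)) du: now ∫(cos(u)) du.
Step 2. Evaluate the standard form: now sin(u).
Step 3. Substitute back u = sin(x): now sin(sin(x)).
Answer: sin(sin(x)).


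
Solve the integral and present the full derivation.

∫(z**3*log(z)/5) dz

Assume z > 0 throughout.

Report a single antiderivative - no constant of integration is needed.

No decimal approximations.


Step 1. Integrate ∫(z**3*log(z)/5) dz by parts with u = log(z), dv = (z**3/5) dz, so v = z**4/20 [assuming z > 0]: now z**4*log(z)/20 + ∫(-z**3/20) dz.
Step 2. Evaluate the standard form: now z**4*log(z)/20 - z**4/80.
Answer: z**4*log(z)/20 - z**4/80.


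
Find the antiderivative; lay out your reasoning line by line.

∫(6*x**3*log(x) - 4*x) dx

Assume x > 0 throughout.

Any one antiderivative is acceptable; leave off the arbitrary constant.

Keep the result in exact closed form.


Step 1. Rewrite: now ∫(-4*x) dx + ∫(6*x**3*log(x)) dx.
Step 2. Evaluate the standard form: now -2*x**2 + ∫(6*x**3*log(x)) dx.
Step 3. Integrate ∫(6*x**3*log(x)) dx by parts with u = log(x), dv = (6*x**3) dx, so v = 3*x**4/2 [assuming x > 0]: now 3*x**4*log(x)/2 - 2*x**2 + ∫(-3*x**3/2) dx.
Step 4. Evaluate the standard form: now 3*x**4*log(x)/2 - 3*x**4/8 - 2*x**2.
Answer: 3*x**4*log(x)/2 - 3*x**4/8 - 2*x**2.


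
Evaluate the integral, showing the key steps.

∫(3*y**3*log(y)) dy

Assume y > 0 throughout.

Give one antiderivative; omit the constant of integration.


Step 1. Integrate ∫(3*y**3*log(y)) dy by parts with u = log(y), dv = (3*y**3) dy, so v = 3*y**4/4 [assuming y > 0]: now 3*y**4*log(y)/4 + ∫(-3*y**3/4) dy.
Step 2. Evaluate the standard form: now 3*y**4*log(y)/4 - 3*y**4/16.
Answer: 3*y**4*log(y)/4 - 3*y**4/16.


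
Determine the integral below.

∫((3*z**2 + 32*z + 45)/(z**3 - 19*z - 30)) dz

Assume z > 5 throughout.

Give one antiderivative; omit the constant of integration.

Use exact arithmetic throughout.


Answer: 5*log(z - 5) + log(z + 2) - 3*log(z + 3).


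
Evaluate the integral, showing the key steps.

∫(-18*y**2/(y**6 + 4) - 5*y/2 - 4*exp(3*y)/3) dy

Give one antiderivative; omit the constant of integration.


Step 1. Rewrite: now ∫(-5*y/2) dy + ∫(-18*y**2/(y**6 + 4)) dy + ∫(-4*exp(3*y)/3) dy.
Step 2. Substitute u = y**3, turning ∫(-18*y**2/(y**6 + 4)) dy into ∫(-6/(u**2 + 4)) du: now ∫(-5*y/2) dy + ∫(-6/(u**2 + 4)) du + ∫(-4*exp(3*y)/3) dy.
Step 3. Evaluate the standard form: now -3*atan(u/2) + ∫(-5*y/2) dy + ∫(-4*exp(3*y)/3) dy.
Step 4. Substitute back u = y**3: now -3*atan(y**3/2) + ∫(-5*y/2) dy + ∫(-4*exp(3*y)/3) dy.
Step 5. Evaluate the standard form: now -5*y**2/4 - 3*atan(y**3/2) + ∫(-4*exp(3*y)/3) dy.
Step 6. Evaluate the standard form: now -5*y**2/4 - 4*exp(3*y)/9 - 3*atan(y**3/2).
Answer: -5*y**2/4 - 4*exp(3*y)/9 - 3*atan(y**3/2).


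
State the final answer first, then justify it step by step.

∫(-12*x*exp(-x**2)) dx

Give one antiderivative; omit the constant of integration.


The answer is 6*exp(-x**2).
Step 1. Substitute u = x**2, turning ∫(-12*x*exp(-x**2)) dx into ∫(-6*exp(-u)) du: now ∫(-6*exp(-u)) du.
Step 2. Evaluate the standard form: now 6*exp(-u).
Step 3. Substitute back u = x**2: now 6*exp(-x**2).
Answer: 6*exp(-x**2).


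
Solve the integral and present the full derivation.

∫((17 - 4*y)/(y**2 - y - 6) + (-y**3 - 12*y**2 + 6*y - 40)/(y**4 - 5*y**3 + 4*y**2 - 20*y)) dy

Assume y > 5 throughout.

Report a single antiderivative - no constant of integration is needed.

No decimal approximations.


Step 1. Rewrite: now ∫((17 - 4*y)/(y**2 - y - 6)) dy + ∫((-y**3 - 12*y**2 + 6*y - 40)/(y**4 - 5*y**3 + 4*y**2 - 20*y)) dy.
Step 2. Decompose ∫((17 - 4*y)/(y**2 - y - 6)) dy by partial fractions, (17 - 4*y)/(y**2 - y - 6) = -5/(y + 2) + 1/(y - 3): now ∫((-y**3 - 12*y**2 + 6*y - 40)/(y**4 - 5*y**3 + 4*y**2 - 20*y)) dy + ∫(1/(y - 3)) dy + ∫(-5/(y + 2)) dy.
Step 3. Evaluate the standard form [assuming y > 3]: now log(y - 3) + ∫((-y**3 - 12*y**2 + 6*y - 40)/(y**4 - 5*y**3 + 4*y**2 - 20*y)) dy + ∫(-5/(y + 2)) dy.
Step 4. Evaluate the standard form [assuming y > -2]: now log(y - 3) - 5*log(y + 2) + ∫((-y**3 - 12*y**2 + 6*y - 40)/(y**4 - 5*y**3 + 4*y**2 - 20*y)) dy.
Step 5. Decompose ∫((-y**3 - 12*y**2 + 6*y - 40)/(y**4 - 5*y**3 + 4*y**2 - 20*y)) dy by partial fractions, (-y**3 - 12*y**2 + 6*y - 40)/(y**4 - 5*y**3 + 4*y**2 - 20*y) = -2/(y**2 + 4) - 3/(y - 5) + 2/y: now log(y - 3) - 5*log(y + 2) + ∫(2/y) dy + ∫(-3/(y - 5)) dy + ∫(-2/(y**2 + 4)) dy.
Step 6. Evaluate the standard form [assuming y > 5]: now -3*log(y - 5) + log(y - 3) - 5*log(y + 2) + ∫(2/y) dy + ∫(-2/(y**2 + 4)) dy.
Step 7. Evaluate the standard form [assuming y > 0]: now 2*log(y) - 3*log(y - 5) + log(y - 3) - 5*log(y + 2) + ∫(-2/(y**2 + 4)) dy.
Step 8. Evaluate the standard form: now 2*log(y) - 3*log(y - 5) + log(y - 3) - 5*log(y + 2) - atan(y/2).
Answer: 2*log(y) - 3*log(y - 5) + log(y - 3) - 5*log(y + 2) - atan(y/2).
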